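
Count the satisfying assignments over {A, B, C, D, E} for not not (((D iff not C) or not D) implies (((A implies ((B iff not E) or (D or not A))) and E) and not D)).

14

Initial set: {not not (((D iff not C) or not D) implies (((A implies ((B iff not E) or (D or not A))) and E) and not D))}.
not not (((D iff not C) or not D) implies (((A implies ((B iff not E) or (D or not A))) and E) and not D)): drop double negation, giving (((D iff not C) or not D) implies (((A implies ((B iff not E) or (D or not A))) and E) and not D)).
(((D iff not C) or not D) implies (((A implies ((B iff not E) or (D or not A))) and E) and not D)): β-rule — branch into not ((D iff not C) or not D)  //  (((A implies ((B iff not E) or (D or not A))) and E) and not D).
  branch 1 (add not ((D iff not C) or not D)):
    not ((D iff not C) or not D): α-rule — add not (D iff not C), not not D.
    not (D iff not C): β-rule — branch into D, not not C  //  not D, not C.
      branch 1.1 (add D, not not C):
        ○ open, literals {C=1, D=1}.
      branch 1.2 (add not D, not C):
        × closes — contains both D and not D.
  branch 2 (add (((A implies ((B iff not E) or (D or not A))) and E) and not D)):
    (((A implies ((B iff not E) or (D or not A))) and E) and not D): α-rule — add ((A implies ((B iff not E) or (D or not A))) and E), not D.
    ((A implies ((B iff not E) or (D or not A))) and E): α-rule — add (A implies ((B iff not E) or (D or not A))), E.
    (A implies ((B iff not E) or (D or not A))): β-rule — branch into not A  //  ((B iff not E) or (D or not A)).
      branch 2.1 (add not A):
        ○ open, literals {A=0, D=0, E=1}.
      branch 2.2 (add ((B iff not E) or (D or not A))):
        ((B iff not E) or (D or not A)): β-rule — branch into (B iff not E)  //  (D or not A).
          branch 2.2.1 (add (B iff not E)):
            (B iff not E): β-rule — branch into B, not E  //  not B, not not E.
              branch 2.2.1.1 (add B, not E):
                × closes — contains both E and not E.
              branch 2.2.1.2 (add not B, not not E):
                ○ open, literals {B=0, D=0, E=1}.
          branch 2.2.2 (add (D or not A)):
            (D or not A): β-rule — branch into D  //  not A.
              branch 2.2.2.1 (add D):
                × closes — contains both D and not D.
              branch 2.2.2.2 (add not A):
                ○ open, literals {A=0, D=0, E=1}.
3 branches closed, 4 open.
Each open branch fixes some atoms; the unmentioned ones are free. Counting distinct full assignments: branch {C=1, D=1} (A, B, E) contributes 8 new; branch {A=0, D=0, E=1} (B, C) contributes 4 new; branch {B=0, D=0, E=1} (A, C) contributes 2 new; branch {A=0, D=0, E=1} (B, C) contributes 0 new. Total: 14.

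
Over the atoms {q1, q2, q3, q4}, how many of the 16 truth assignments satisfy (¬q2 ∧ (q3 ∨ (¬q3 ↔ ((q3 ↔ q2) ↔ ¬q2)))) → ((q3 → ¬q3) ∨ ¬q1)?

14

Initial set: {T ((¬q2 ∧ (q3 ∨ (¬q3 ↔ ((q3 ↔ q2) ↔ ¬q2)))) → ((q3 → ¬q3) ∨ ¬q1))}.
T ((¬q2 ∧ (q3 ∨ (¬q3 ↔ ((q3 ↔ q2) ↔ ¬q2)))) → ((q3 → ¬q3) ∨ ¬q1)): β-rule — branch into F (¬q2 ∧ (q3 ∨ (¬q3 ↔ ((q3 ↔ q2) ↔ ¬q2))))  //  T ((q3 → ¬q3) ∨ ¬q1).
  branch 1 (add F (¬q2 ∧ (q3 ∨ (¬q3 ↔ ((q3 ↔ q2) ↔ ¬q2))))):
    F (¬q2 ∧ (q3 ∨ (¬q3 ↔ ((q3 ↔ q2) ↔ ¬q2)))): β-rule — branch into F ¬q2  //  F (q3 ∨ (¬q3 ↔ ((q3 ↔ q2) ↔ ¬q2))).
      branch 1.1 (add F ¬q2):
        ○ open, literals {q2=T}.
      branch 1.2 (add F (q3 ∨ (¬q3 ↔ ((q3 ↔ q2) ↔ ¬q2)))):
        F (q3 ∨ (¬q3 ↔ ((q3 ↔ q2) ↔ ¬q2))): α-rule — add F q3, F (¬q3 ↔ ((q3 ↔ q2) ↔ ¬q2)).
        F (¬q3 ↔ ((q3 ↔ q2) ↔ ¬q2)): β-rule — branch into T ¬q3, F ((q3 ↔ q2) ↔ ¬q2)  //  F ¬q3, T ((q3 ↔ q2) ↔ ¬q2).
          branch 1.2.1 (add T ¬q3, F ((q3 ↔ q2) ↔ ¬q2)):
            F ((q3 ↔ q2) ↔ ¬q2): β-rule — branch into T (q3 ↔ q2), F ¬q2  //  F (q3 ↔ q2), T ¬q2.
              branch 1.2.1.1 (add T (q3 ↔ q2), F ¬q2):
                T (q3 ↔ q2): β-rule — branch into T q3, T q2  //  F q3, F q2.
                  branch 1.2.1.1.1 (add T q3, T q2):
                    × closes — contains both q3 and ¬q3.
                  branch 1.2.1.1.2 (add F q3, F q2):
                    × closes — contains both q2 and ¬q2.
              branch 1.2.1.2 (add F (q3 ↔ q2), T ¬q2):
                F (q3 ↔ q2): β-rule — branch into T q3, F q2  //  F q3, T q2.
                  branch 1.2.1.2.1 (add T q3, F q2):
                    × closes — contains both q3 and ¬q3.
                  branch 1.2.1.2.2 (add F q3, T q2):
                    × closes — contains both q2 and ¬q2.
          branch 1.2.2 (add F ¬q3, T ((q3 ↔ q2) ↔ ¬q2)):
            × closes — contains both q3 and ¬q3.
  branch 2 (add T ((q3 → ¬q3) ∨ ¬q1)):
    T ((q3 → ¬q3) ∨ ¬q1): β-rule — branch into T (q3 → ¬q3)  //  T ¬q1.
      branch 2.1 (add T (q3 → ¬q3)):
        T (q3 → ¬q3): β-rule — branch into F q3  //  T ¬q3.
          branch 2.1.1 (add F q3):
            ○ open, literals {q3=F}.
          branch 2.1.2 (add T ¬q3):
            ○ open, literals {q3=F}.
      branch 2.2 (add T ¬q1):
        ○ open, literals {q1=F}.
5 branches closed, 4 open.
Each open branch fixes some atoms; the unmentioned ones are free. Counting distinct full assignments: branch {q2=T} (q1, q3, q4) contributes 8 new; branch {q3=F} (q1, q2, q4) contributes 4 new; branch {q3=F} (q1, q2, q4) contributes 0 new; branch {q1=F} (q2, q3, q4) contributes 2 new. Total: 14.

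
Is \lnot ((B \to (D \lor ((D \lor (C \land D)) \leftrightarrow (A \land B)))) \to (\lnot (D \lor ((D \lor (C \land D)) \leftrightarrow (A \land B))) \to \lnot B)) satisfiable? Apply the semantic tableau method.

Unsatisfiable

Initial set: {\lnot ((B \to (D \lor ((D \lor (C \land D)) \leftrightarrow (A \land B)))) \to (\lnot (D \lor ((D \lor (C \land D)) \leftrightarrow (A \land B))) \to \lnot B))}.
\lnot ((B \to (D \lor ((D \lor (C \land D)) \leftrightarrow (A \land B)))) \to (\lnot (D \lor ((D \lor (C \land D)) \leftrightarrow (A \land B))) \to \lnot B)): α-rule — add (B \to (D \lor ((D \lor (C \land D)) \leftrightarrow (A \land B)))), \lnot (\lnot (D \lor ((D \lor (C \land D)) \leftrightarrow (A \land B))) \to \lnot B).
\lnot (\lnot (D \lor ((D \lor (C \land D)) \leftrightarrow (A \land B))) \to \lnot B): α-rule — add \lnot (D \lor ((D \lor (C \land D)) \leftrightarrow (A \land B))), \lnot \lnot B.
\lnot (D \lor ((D \lor (C \land D)) \leftrightarrow (A \land B))): α-rule — add \lnot D, \lnot ((D \lor (C \land D)) \leftrightarrow (A \land B)).
(B \to (D \lor ((D \lor (C \land D)) \leftrightarrow (A \land B)))): β-rule — branch into \lnot B  //  (D \lor ((D \lor (C \land D)) \leftrightarrow (A \land B))).
  branch 1 (add \lnot B):
    × closes — contains both B and \lnot B.
  branch 2 (add (D \lor ((D \lor (C \land D)) \leftrightarrow (A \land B)))):
    \lnot ((D \lor (C \land D)) \leftrightarrow (A \land B)): β-rule — branch into (D \lor (C \land D)), \lnot (A \land B)  //  \lnot (D \lor (C \land D)), (A \land B).
      branch 2.1 (add (D \lor (C \land D)), \lnot (A \land B)):
        (D \lor ((D \lor (C \land D)) \leftrightarrow (A \land B))): β-rule — branch into D  //  ((D \lor (C \land D)) \leftrightarrow (A \land B)).
          branch 2.1.1 (add D):
            × closes — contains both D and \lnot D.
          branch 2.1.2 (add ((D \lor (C \land D)) \leftrightarrow (A \land B))):
            (D \lor (C \land D)): β-rule — branch into D  //  (C \land D).
              branch 2.1.2.1 (add D):
                × closes — contains both D and \lnot D.
              branch 2.1.2.2 (add (C \land D)):
                (C \land D): α-rule — add C, D.
                × closes — contains both D and \lnot D.
      branch 2.2 (add \lnot (D \lor (C \land D)), (A \land B)):
        \lnot (D \lor (C \land D)): α-rule — add \lnot D, \lnot (C \land D).
        (A \land B): α-rule — add A, B.
        (D \lor ((D \lor (C \land D)) \leftrightarrow (A \land B))): β-rule — branch into D  //  ((D \lor (C \land D)) \leftrightarrow (A \land B)).
          branch 2.2.1 (add D):
            × closes — contains both D and \lnot D.
          branch 2.2.2 (add ((D \lor (C \land D)) \leftrightarrow (A \land B))):
            \lnot (C \land D): β-rule — branch into \lnot C  //  \lnot D.
              branch 2.2.2.1 (add \lnot C):
                ((D \lor (C \land D)) \leftrightarrow (A \land B)): β-rule — branch into (D \lor (C \land D)), (A \land B)  //  \lnot (D \lor (C \land D)), \lnot (A \land B).
                  branch 2.2.2.1.1 (add (D \lor (C \land D)), (A \land B)):
                    (A \land B): α-rule — add A, B.
                    (D \lor (C \land D)): β-rule — branch into D  //  (C \land D).
                      branch 2.2.2.1.1.1 (add D):
                        × closes — contains both D and \lnot D.
                      branch 2.2.2.1.1.2 (add (C \land D)):
                        (C \land D): α-rule — add C, D.
                        × closes — contains both C and \lnot C.
                  branch 2.2.2.1.2 (add \lnot (D \lor (C \land D)), \lnot (A \land B)):
                    \lnot (D \lor (C \land D)): α-rule — add \lnot D, \lnot (C \land D).
                    \lnot (A \land B): β-rule — branch into \lnot A  //  \lnot B.
                      branch 2.2.2.1.2.1 (add \lnot A):
                        × closes — contains both A and \lnot A.
                      branch 2.2.2.1.2.2 (add \lnot B):
                        × closes — contains both B and \lnot B.
              branch 2.2.2.2 (add \lnot D):
                ((D \lor (C \land D)) \leftrightarrow (A \land B)): β-rule — branch into (D \lor (C \land D)), (A \land B)  //  \lnot (D \lor (C \land D)), \lnot (A \land B).
                  branch 2.2.2.2.1 (add (D \lor (C \land D)), (A \land B)):
                    (A \land B): α-rule — add A, B.
                    (D \lor (C \land D)): β-rule — branch into D  //  (C \land D).
                      branch 2.2.2.2.1.1 (add D):
                        × closes — contains both D and \lnot D.
                      branch 2.2.2.2.1.2 (add (C \land D)):
                        (C \land D): α-rule — add C, D.
                        × closes — contains both D and \lnot D.
                  branch 2.2.2.2.2 (add \lnot (D \lor (C \land D)), \lnot (A \land B)):
                    \lnot (D \lor (C \land D)): α-rule — add \lnot D, \lnot (C \land D).
                    \lnot (A \land B): β-rule — branch into \lnot A  //  \lnot B.
                      branch 2.2.2.2.2.1 (add \lnot A):
                        × closes — contains both A and \lnot A.
                      branch 2.2.2.2.2.2 (add \lnot B):
                        × closes — contains both B and \lnot B.
All 13 branches close.
Every branch closed; the formula is unsatisfiable.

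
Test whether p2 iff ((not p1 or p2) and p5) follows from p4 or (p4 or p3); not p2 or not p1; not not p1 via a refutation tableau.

Initial set: {(p4 or (p4 or p3)); (not p2 or not p1); not not p1; not (p2 iff ((not p1 or p2) and p5))}.
not not p1: drop double negation, giving p1.
(p4 or (p4 or p3)): β-rule — branch into p4  //  (p4 or p3).
  branch 1 (add p4):
    (not p2 or not p1): β-rule — branch into not p2  //  not p1.
      branch 1.1 (add not p2):
        not (p2 iff ((not p1 or p2) and p5)): β-rule — branch into p2, not ((not p1 or p2) and p5)  //  not p2, ((not p1 or p2) and p5).
          branch 1.1.1 (add p2, not ((not p1 or p2) and p5)):
            × closes — contains both p2 and not p2.
          branch 1.1.2 (add not p2, ((not p1 or p2) and p5)):
            ((not p1 or p2) and p5): α-rule — add (not p1 or p2), p5.
            (not p1 or p2): β-rule — branch into not p1  //  p2.
              branch 1.1.2.1 (add not p1):
                × closes — contains both p1 and not p1.
              branch 1.1.2.2 (add p2):
                × closes — contains both p2 and not p2.
      branch 1.2 (add not p1):
        × closes — contains both p1 and not p1.
  branch 2 (add (p4 or p3)):
    (not p2 or not p1): β-rule — branch into not p2  //  not p1.
      branch 2.1 (add not p2):
        not (p2 iff ((not p1 or p2) and p5)): β-rule — branch into p2, not ((not p1 or p2) and p5)  //  not p2, ((not p1 or p2) and p5).
          branch 2.1.1 (add p2, not ((not p1 or p2) and p5)):
            × closes — contains both p2 and not p2.
          branch 2.1.2 (add not p2, ((not p1 or p2) and p5)):
            ((not p1 or p2) and p5): α-rule — add (not p1 or p2), p5.
            (p4 or p3): β-rule — branch into p4  //  p3.
              branch 2.1.2.1 (add p4):
                (not p1 or p2): β-rule — branch into not p1  //  p2.
                  branch 2.1.2.1.1 (add not p1):
                    × closes — contains both p1 and not p1.
                  branch 2.1.2.1.2 (add p2):
                    × closes — contains both p2 and not p2.
              branch 2.1.2.2 (add p3):
                (not p1 or p2): β-rule — branch into not p1  //  p2.
                  branch 2.1.2.2.1 (add not p1):
                    × closes — contains both p1 and not p1.
                  branch 2.1.2.2.2 (add p2):
                    × closes — contains both p2 and not p2.
      branch 2.2 (add not p1):
        × closes — contains both p1 and not p1.
All 10 branches close.
Every branch closed, so the premises entail the conclusion.

Yes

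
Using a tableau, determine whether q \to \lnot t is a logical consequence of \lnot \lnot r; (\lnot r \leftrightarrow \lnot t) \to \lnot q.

Initial set: {\lnot \lnot r; ((\lnot r \leftrightarrow \lnot t) \to \lnot q); \lnot (q \to \lnot t)}.
\lnot \lnot r: drop double negation, giving r.
\lnot (q \to \lnot t): α-rule — add q, \lnot \lnot t.
((\lnot r \leftrightarrow \lnot t) \to \lnot q): β-rule — branch into \lnot (\lnot r \leftrightarrow \lnot t)  //  \lnot q.
  branch 1 (add \lnot (\lnot r \leftrightarrow \lnot t)):
    \lnot (\lnot r \leftrightarrow \lnot t): β-rule — branch into \lnot r, \lnot \lnot t  //  \lnot \lnot r, \lnot t.
      branch 1.1 (add \lnot r, \lnot \lnot t):
        × closes — contains both r and \lnot r.
      branch 1.2 (add \lnot \lnot r, \lnot t):
        × closes — contains both t and \lnot t.
  branch 2 (add \lnot q):
    × closes — contains both q and \lnot q.
All 3 branches close.
Every branch closed, so the premises entail the conclusion.

Yes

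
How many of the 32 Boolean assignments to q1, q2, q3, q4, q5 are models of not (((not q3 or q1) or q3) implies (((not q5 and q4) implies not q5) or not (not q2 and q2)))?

Initial set: {not (((not q3 or q1) or q3) implies (((not q5 and q4) implies not q5) or not (not q2 and q2)))}.
not (((not q3 or q1) or q3) implies (((not q5 and q4) implies not q5) or not (not q2 and q2))): α-rule — add ((not q3 or q1) or q3), not (((not q5 and q4) implies not q5) or not (not q2 and q2)).
not (((not q5 and q4) implies not q5) or not (not q2 and q2)): α-rule — add not ((not q5 and q4) implies not q5), not not (not q2 and q2).
not ((not q5 and q4) implies not q5): α-rule — add (not q5 and q4), not not q5.
not not (not q2 and q2): α-rule — add not q2, q2.
× closes — contains both q2 and not q2.
All 1 branch closes.
No open branches: the formula has 0 satisfying assignments.

0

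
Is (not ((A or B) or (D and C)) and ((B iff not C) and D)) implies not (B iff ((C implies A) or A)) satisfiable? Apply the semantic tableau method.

Initial set: {((not ((A or B) or (D and C)) and ((B iff not C) and D)) implies not (B iff ((C implies A) or A)))}.
((not ((A or B) or (D and C)) and ((B iff not C) and D)) implies not (B iff ((C implies A) or A))): β-rule — branch into not (not ((A or B) or (D and C)) and ((B iff not C) and D))  //  not (B iff ((C implies A) or A)).
  branch 1 (add not (not ((A or B) or (D and C)) and ((B iff not C) and D))):
    not (not ((A or B) or (D and C)) and ((B iff not C) and D)): β-rule — branch into not not ((A or B) or (D and C))  //  not ((B iff not C) and D).
      branch 1.1 (add not not ((A or B) or (D and C))):
        not not ((A or B) or (D and C)): β-rule — branch into (A or B)  //  (D and C).
          branch 1.1.1 (add (A or B)):
            (A or B): β-rule — branch into A  //  B.
              branch 1.1.1.1 (add A):
                ○ open, literals {A=1}.
              branch 1.1.1.2 (add B):
                ○ open, literals {B=1}.
          branch 1.1.2 (add (D and C)):
            (D and C): α-rule — add D, C.
            ○ open, literals {C=1, D=1}.
      branch 1.2 (add not ((B iff not C) and D)):
        not ((B iff not C) and D): β-rule — branch into not (B iff not C)  //  not D.
          branch 1.2.1 (add not (B iff not C)):
            not (B iff not C): β-rule — branch into B, not not C  //  not B, not C.
              branch 1.2.1.1 (add B, not not C):
                ○ open, literals {B=1, C=1}.
              branch 1.2.1.2 (add not B, not C):
                ○ open, literals {B=0, C=0}.
          branch 1.2.2 (add not D):
            ○ open, literals {D=0}.
  branch 2 (add not (B iff ((C implies A) or A))):
    not (B iff ((C implies A) or A)): β-rule — branch into B, not ((C implies A) or A)  //  not B, ((C implies A) or A).
      branch 2.1 (add B, not ((C implies A) or A)):
        not ((C implies A) or A): α-rule — add not (C implies A), not A.
        not (C implies A): α-rule — add C, not A.
        ○ open, literals {A=0, B=1, C=1}.
      branch 2.2 (add not B, ((C implies A) or A)):
        ((C implies A) or A): β-rule — branch into (C implies A)  //  A.
          branch 2.2.1 (add (C implies A)):
            (C implies A): β-rule — branch into not C  //  A.
              branch 2.2.1.1 (add not C):
                ○ open, literals {B=0, C=0}.
              branch 2.2.1.2 (add A):
                ○ open, literals {A=1, B=0}.
          branch 2.2.2 (add A):
            ○ open, literals {A=1, B=0}.
0 branches closed, 10 open.
An open branch gives a satisfying assignment: A=1.

Satisfiable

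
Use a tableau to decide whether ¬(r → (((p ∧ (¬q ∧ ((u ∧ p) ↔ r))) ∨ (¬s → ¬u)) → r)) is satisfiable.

Unsatisfiable

Initial set: {¬(r → (((p ∧ (¬q ∧ ((u ∧ p) ↔ r))) ∨ (¬s → ¬u)) → r))}.
¬(r → (((p ∧ (¬q ∧ ((u ∧ p) ↔ r))) ∨ (¬s → ¬u)) → r)): α-rule — add r, ¬(((p ∧ (¬q ∧ ((u ∧ p) ↔ r))) ∨ (¬s → ¬u)) → r).
¬(((p ∧ (¬q ∧ ((u ∧ p) ↔ r))) ∨ (¬s → ¬u)) → r): α-rule — add ((p ∧ (¬q ∧ ((u ∧ p) ↔ r))) ∨ (¬s → ¬u)), ¬r.
× closes — contains both r and ¬r.
All 1 branch closes.
Every branch closed; the formula is unsatisfiable.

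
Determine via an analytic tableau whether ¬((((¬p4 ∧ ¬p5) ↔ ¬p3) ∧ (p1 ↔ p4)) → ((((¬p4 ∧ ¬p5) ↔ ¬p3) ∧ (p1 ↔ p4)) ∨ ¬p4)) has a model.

Unsatisfiable

Initial set: {¬((((¬p4 ∧ ¬p5) ↔ ¬p3) ∧ (p1 ↔ p4)) → ((((¬p4 ∧ ¬p5) ↔ ¬p3) ∧ (p1 ↔ p4)) ∨ ¬p4))}.
¬((((¬p4 ∧ ¬p5) ↔ ¬p3) ∧ (p1 ↔ p4)) → ((((¬p4 ∧ ¬p5) ↔ ¬p3) ∧ (p1 ↔ p4)) ∨ ¬p4)): α-rule — add (((¬p4 ∧ ¬p5) ↔ ¬p3) ∧ (p1 ↔ p4)), ¬((((¬p4 ∧ ¬p5) ↔ ¬p3) ∧ (p1 ↔ p4)) ∨ ¬p4).
(((¬p4 ∧ ¬p5) ↔ ¬p3) ∧ (p1 ↔ p4)): α-rule — add ((¬p4 ∧ ¬p5) ↔ ¬p3), (p1 ↔ p4).
¬((((¬p4 ∧ ¬p5) ↔ ¬p3) ∧ (p1 ↔ p4)) ∨ ¬p4): α-rule — add ¬(((¬p4 ∧ ¬p5) ↔ ¬p3) ∧ (p1 ↔ p4)), ¬¬p4.
((¬p4 ∧ ¬p5) ↔ ¬p3): β-rule — branch into (¬p4 ∧ ¬p5), ¬p3  //  ¬(¬p4 ∧ ¬p5), ¬¬p3.
  branch 1 (add (¬p4 ∧ ¬p5), ¬p3):
    (¬p4 ∧ ¬p5): α-rule — add ¬p4, ¬p5.
    × closes — contains both p4 and ¬p4.
  branch 2 (add ¬(¬p4 ∧ ¬p5), ¬¬p3):
    (p1 ↔ p4): β-rule — branch into p1, p4  //  ¬p1, ¬p4.
      branch 2.1 (add p1, p4):
        ¬(((¬p4 ∧ ¬p5) ↔ ¬p3) ∧ (p1 ↔ p4)): β-rule — branch into ¬((¬p4 ∧ ¬p5) ↔ ¬p3)  //  ¬(p1 ↔ p4).
          branch 2.1.1 (add ¬((¬p4 ∧ ¬p5) ↔ ¬p3)):
            ¬(¬p4 ∧ ¬p5): β-rule — branch into ¬¬p4  //  ¬¬p5.
              branch 2.1.1.1 (add ¬¬p4):
                ¬((¬p4 ∧ ¬p5) ↔ ¬p3): β-rule — branch into (¬p4 ∧ ¬p5), ¬¬p3  //  ¬(¬p4 ∧ ¬p5), ¬p3.
                  branch 2.1.1.1.1 (add (¬p4 ∧ ¬p5), ¬¬p3):
                    (¬p4 ∧ ¬p5): α-rule — add ¬p4, ¬p5.
                    × closes — contains both p4 and ¬p4.
                  branch 2.1.1.1.2 (add ¬(¬p4 ∧ ¬p5), ¬p3):
                    × closes — contains both p3 and ¬p3.
              branch 2.1.1.2 (add ¬¬p5):
                ¬((¬p4 ∧ ¬p5) ↔ ¬p3): β-rule — branch into (¬p4 ∧ ¬p5), ¬¬p3  //  ¬(¬p4 ∧ ¬p5), ¬p3.
                  branch 2.1.1.2.1 (add (¬p4 ∧ ¬p5), ¬¬p3):
                    (¬p4 ∧ ¬p5): α-rule — add ¬p4, ¬p5.
                    × closes — contains both p4 and ¬p4.
                  branch 2.1.1.2.2 (add ¬(¬p4 ∧ ¬p5), ¬p3):
                    × closes — contains both p3 and ¬p3.
          branch 2.1.2 (add ¬(p1 ↔ p4)):
            ¬(¬p4 ∧ ¬p5): β-rule — branch into ¬¬p4  //  ¬¬p5.
              branch 2.1.2.1 (add ¬¬p4):
                ¬(p1 ↔ p4): β-rule — branch into p1, ¬p4  //  ¬p1, p4.
                  branch 2.1.2.1.1 (add p1, ¬p4):
                    × closes — contains both p4 and ¬p4.
                  branch 2.1.2.1.2 (add ¬p1, p4):
                    × closes — contains both p1 and ¬p1.
              branch 2.1.2.2 (add ¬¬p5):
                ¬(p1 ↔ p4): β-rule — branch into p1, ¬p4  //  ¬p1, p4.
                  branch 2.1.2.2.1 (add p1, ¬p4):
                    × closes — contains both p4 and ¬p4.
                  branch 2.1.2.2.2 (add ¬p1, p4):
                    × closes — contains both p1 and ¬p1.
      branch 2.2 (add ¬p1, ¬p4):
        × closes — contains both p4 and ¬p4.
All 10 branches close.
Every branch closed; the formula is unsatisfiable.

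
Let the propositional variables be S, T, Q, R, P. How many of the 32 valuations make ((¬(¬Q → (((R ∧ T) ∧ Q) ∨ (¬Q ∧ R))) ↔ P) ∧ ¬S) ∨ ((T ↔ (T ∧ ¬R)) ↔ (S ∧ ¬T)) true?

Initial set: {(((¬(¬Q → (((R ∧ T) ∧ Q) ∨ (¬Q ∧ R))) ↔ P) ∧ ¬S) ∨ ((T ↔ (T ∧ ¬R)) ↔ (S ∧ ¬T)))}.
(((¬(¬Q → (((R ∧ T) ∧ Q) ∨ (¬Q ∧ R))) ↔ P) ∧ ¬S) ∨ ((T ↔ (T ∧ ¬R)) ↔ (S ∧ ¬T))): β-rule — branch into ((¬(¬Q → (((R ∧ T) ∧ Q) ∨ (¬Q ∧ R))) ↔ P) ∧ ¬S)  //  ((T ↔ (T ∧ ¬R)) ↔ (S ∧ ¬T)).
  branch 1 (add ((¬(¬Q → (((R ∧ T) ∧ Q) ∨ (¬Q ∧ R))) ↔ P) ∧ ¬S)):
    ((¬(¬Q → (((R ∧ T) ∧ Q) ∨ (¬Q ∧ R))) ↔ P) ∧ ¬S): α-rule — add (¬(¬Q → (((R ∧ T) ∧ Q) ∨ (¬Q ∧ R))) ↔ P), ¬S.
    (¬(¬Q → (((R ∧ T) ∧ Q) ∨ (¬Q ∧ R))) ↔ P): β-rule — branch into ¬(¬Q → (((R ∧ T) ∧ Q) ∨ (¬Q ∧ R))), P  //  ¬¬(¬Q → (((R ∧ T) ∧ Q) ∨ (¬Q ∧ R))), ¬P.
      branch 1.1 (add ¬(¬Q → (((R ∧ T) ∧ Q) ∨ (¬Q ∧ R))), P):
        ¬(¬Q → (((R ∧ T) ∧ Q) ∨ (¬Q ∧ R))): α-rule — add ¬Q, ¬(((R ∧ T) ∧ Q) ∨ (¬Q ∧ R)).
        ¬(((R ∧ T) ∧ Q) ∨ (¬Q ∧ R)): α-rule — add ¬((R ∧ T) ∧ Q), ¬(¬Q ∧ R).
        ¬((R ∧ T) ∧ Q): β-rule — branch into ¬(R ∧ T)  //  ¬Q.
          branch 1.1.1 (add ¬(R ∧ T)):
            ¬(¬Q ∧ R): β-rule — branch into ¬¬Q  //  ¬R.
              branch 1.1.1.1 (add ¬¬Q):
                × closes — contains both Q and ¬Q.
              branch 1.1.1.2 (add ¬R):
                ¬(R ∧ T): β-rule — branch into ¬R  //  ¬T.
                  branch 1.1.1.2.1 (add ¬R):
                    ○ open, literals {P=T, Q=F, R=F, S=F}.
                  branch 1.1.1.2.2 (add ¬T):
                    ○ open, literals {P=T, Q=F, R=F, S=F, T=F}.
          branch 1.1.2 (add ¬Q):
            ¬(¬Q ∧ R): β-rule — branch into ¬¬Q  //  ¬R.
              branch 1.1.2.1 (add ¬¬Q):
                × closes — contains both Q and ¬Q.
              branch 1.1.2.2 (add ¬R):
                ○ open, literals {P=T, Q=F, R=F, S=F}.
      branch 1.2 (add ¬¬(¬Q → (((R ∧ T) ∧ Q) ∨ (¬Q ∧ R))), ¬P):
        ¬¬(¬Q → (((R ∧ T) ∧ Q) ∨ (¬Q ∧ R))): β-rule — branch into ¬¬Q  //  (((R ∧ T) ∧ Q) ∨ (¬Q ∧ R)).
          branch 1.2.1 (add ¬¬Q):
            ○ open, literals {P=F, Q=T, S=F}.
          branch 1.2.2 (add (((R ∧ T) ∧ Q) ∨ (¬Q ∧ R))):
            (((R ∧ T) ∧ Q) ∨ (¬Q ∧ R)): β-rule — branch into ((R ∧ T) ∧ Q)  //  (¬Q ∧ R).
              branch 1.2.2.1 (add ((R ∧ T) ∧ Q)):
                ((R ∧ T) ∧ Q): α-rule — add (R ∧ T), Q.
                (R ∧ T): α-rule — add R, T.
                ○ open, literals {P=F, Q=T, R=T, S=F, T=T}.
              branch 1.2.2.2 (add (¬Q ∧ R)):
                (¬Q ∧ R): α-rule — add ¬Q, R.
                ○ open, literals {P=F, Q=F, R=T, S=F}.
  branch 2 (add ((T ↔ (T ∧ ¬R)) ↔ (S ∧ ¬T))):
    ((T ↔ (T ∧ ¬R)) ↔ (S ∧ ¬T)): β-rule — branch into (T ↔ (T ∧ ¬R)), (S ∧ ¬T)  //  ¬(T ↔ (T ∧ ¬R)), ¬(S ∧ ¬T).
      branch 2.1 (add (T ↔ (T ∧ ¬R)), (S ∧ ¬T)):
        (S ∧ ¬T): α-rule — add S, ¬T.
        (T ↔ (T ∧ ¬R)): β-rule — branch into T, (T ∧ ¬R)  //  ¬T, ¬(T ∧ ¬R).
          branch 2.1.1 (add T, (T ∧ ¬R)):
            × closes — contains both T and ¬T.
          branch 2.1.2 (add ¬T, ¬(T ∧ ¬R)):
            ¬(T ∧ ¬R): β-rule — branch into ¬T  //  ¬¬R.
              branch 2.1.2.1 (add ¬T):
                ○ open, literals {S=T, T=F}.
              branch 2.1.2.2 (add ¬¬R):
                ○ open, literals {R=T, S=T, T=F}.
      branch 2.2 (add ¬(T ↔ (T ∧ ¬R)), ¬(S ∧ ¬T)):
        ¬(T ↔ (T ∧ ¬R)): β-rule — branch into T, ¬(T ∧ ¬R)  //  ¬T, (T ∧ ¬R).
          branch 2.2.1 (add T, ¬(T ∧ ¬R)):
            ¬(S ∧ ¬T): β-rule — branch into ¬S  //  ¬¬T.
              branch 2.2.1.1 (add ¬S):
                ¬(T ∧ ¬R): β-rule — branch into ¬T  //  ¬¬R.
                  branch 2.2.1.1.1 (add ¬T):
                    × closes — contains both T and ¬T.
                  branch 2.2.1.1.2 (add ¬¬R):
                    ○ open, literals {R=T, S=F, T=T}.
              branch 2.2.1.2 (add ¬¬T):
                ¬(T ∧ ¬R): β-rule — branch into ¬T  //  ¬¬R.
                  branch 2.2.1.2.1 (add ¬T):
                    × closes — contains both T and ¬T.
                  branch 2.2.1.2.2 (add ¬¬R):
                    ○ open, literals {R=T, T=T}.
          branch 2.2.2 (add ¬T, (T ∧ ¬R)):
            (T ∧ ¬R): α-rule — add T, ¬R.
            × closes — contains both T and ¬T.
6 branches closed, 10 open.
Each open branch fixes some atoms; the unmentioned ones are free. Counting distinct full assignments: branch {P=T, Q=F, R=F, S=F} (T) contributes 2 new; branch {P=T, Q=F, R=F, S=F, T=F} (none free) contributes 0 new; branch {P=T, Q=F, R=F, S=F} (T) contributes 0 new; branch {P=F, Q=T, S=F} (T, R) contributes 4 new; branch {P=F, Q=T, R=T, S=F, T=T} (none free) contributes 0 new; branch {P=F, Q=F, R=T, S=F} (T) contributes 2 new; branch {S=T, T=F} (Q, R, P) contributes 8 new; branch {R=T, S=T, T=F} (Q, P) contributes 0 new; branch {R=T, S=F, T=T} (Q, P) contributes 2 new; branch {R=T, T=T} (S, Q, P) contributes 4 new. Total: 22.

22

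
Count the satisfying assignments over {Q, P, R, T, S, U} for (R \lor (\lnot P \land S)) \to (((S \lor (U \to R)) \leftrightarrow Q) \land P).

32

Initial set: {((R \lor (\lnot P \land S)) \to (((S \lor (U \to R)) \leftrightarrow Q) \land P))}.
((R \lor (\lnot P \land S)) \to (((S \lor (U \to R)) \leftrightarrow Q) \land P)): β-rule — branch into \lnot (R \lor (\lnot P \land S))  //  (((S \lor (U \to R)) \leftrightarrow Q) \land P).
  branch 1 (add \lnot (R \lor (\lnot P \land S))):
    \lnot (R \lor (\lnot P \land S)): α-rule — add \lnot R, \lnot (\lnot P \land S).
    \lnot (\lnot P \land S): β-rule — branch into \lnot \lnot P  //  \lnot S.
      branch 1.1 (add \lnot \lnot P):
        ○ open, literals {P=true, R=false}.
      branch 1.2 (add \lnot S):
        ○ open, literals {R=false, S=false}.
  branch 2 (add (((S \lor (U \to R)) \leftrightarrow Q) \land P)):
    (((S \lor (U \to R)) \leftrightarrow Q) \land P): α-rule — add ((S \lor (U \to R)) \leftrightarrow Q), P.
    ((S \lor (U \to R)) \leftrightarrow Q): β-rule — branch into (S \lor (U \to R)), Q  //  \lnot (S \lor (U \to R)), \lnot Q.
      branch 2.1 (add (S \lor (U \to R)), Q):
        (S \lor (U \to R)): β-rule — branch into S  //  (U \to R).
          branch 2.1.1 (add S):
            ○ open, literals {P=true, Q=true, S=true}.
          branch 2.1.2 (add (U \to R)):
            (U \to R): β-rule — branch into \lnot U  //  R.
              branch 2.1.2.1 (add \lnot U):
                ○ open, literals {P=true, Q=true, U=false}.
              branch 2.1.2.2 (add R):
                ○ open, literals {P=true, Q=true, R=true}.
      branch 2.2 (add \lnot (S \lor (U \to R)), \lnot Q):
        \lnot (S \lor (U \to R)): α-rule — add \lnot S, \lnot (U \to R).
        \lnot (U \to R): α-rule — add U, \lnot R.
        ○ open, literals {P=true, Q=false, R=false, S=false, U=true}.
0 branches closed, 6 open.
Each open branch fixes some atoms; the unmentioned ones are free. Counting distinct full assignments: branch {P=true, R=false} (Q, T, S, U) contributes 16 new; branch {R=false, S=false} (Q, P, T, U) contributes 8 new; branch {P=true, Q=true, S=true} (R, T, U) contributes 4 new; branch {P=true, Q=true, U=false} (R, T, S) contributes 2 new; branch {P=true, Q=true, R=true} (T, S, U) contributes 2 new; branch {P=true, Q=false, R=false, S=false, U=true} (T) contributes 0 new. Total: 32.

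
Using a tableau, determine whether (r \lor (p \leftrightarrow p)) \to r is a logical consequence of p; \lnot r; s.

No

Initial set: {p; \lnot r; s; \lnot ((r \lor (p \leftrightarrow p)) \to r)}.
\lnot ((r \lor (p \leftrightarrow p)) \to r): α-rule — add (r \lor (p \leftrightarrow p)), \lnot r.
(r \lor (p \leftrightarrow p)): β-rule — branch into r  //  (p \leftrightarrow p).
  branch 1 (add r):
    × closes — contains both r and \lnot r.
  branch 2 (add (p \leftrightarrow p)):
    (p \leftrightarrow p): β-rule — branch into p, p  //  \lnot p, \lnot p.
      branch 2.1 (add p, p):
        ○ open, literals {p=1, r=0, s=1}.
      branch 2.2 (add \lnot p, \lnot p):
        × closes — contains both p and \lnot p.
2 branches closed, 1 open.
An open branch gives a countermodel: p=1, r=0, s=1 (unmentioned atoms arbitrary); the premises hold there but the conclusion fails.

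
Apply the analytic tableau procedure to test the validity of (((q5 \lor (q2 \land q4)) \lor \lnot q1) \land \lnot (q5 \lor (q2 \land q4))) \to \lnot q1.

Assume the negation and expand:
Initial set: {\lnot ((((q5 \lor (q2 \land q4)) \lor \lnot q1) \land \lnot (q5 \lor (q2 \land q4))) \to \lnot q1)}.
\lnot ((((q5 \lor (q2 \land q4)) \lor \lnot q1) \land \lnot (q5 \lor (q2 \land q4))) \to \lnot q1): α-rule — add (((q5 \lor (q2 \land q4)) \lor \lnot q1) \land \lnot (q5 \lor (q2 \land q4))), \lnot \lnot q1.
(((q5 \lor (q2 \land q4)) \lor \lnot q1) \land \lnot (q5 \lor (q2 \land q4))): α-rule — add ((q5 \lor (q2 \land q4)) \lor \lnot q1), \lnot (q5 \lor (q2 \land q4)).
\lnot (q5 \lor (q2 \land q4)): α-rule — add \lnot q5, \lnot (q2 \land q4).
((q5 \lor (q2 \land q4)) \lor \lnot q1): β-rule — branch into (q5 \lor (q2 \land q4))  //  \lnot q1.
  branch 1 (add (q5 \lor (q2 \land q4))):
    \lnot (q2 \land q4): β-rule — branch into \lnot q2  //  \lnot q4.
      branch 1.1 (add \lnot q2):
        (q5 \lor (q2 \land q4)): β-rule — branch into q5  //  (q2 \land q4).
          branch 1.1.1 (add q5):
            × closes — contains both q5 and \lnot q5.
          branch 1.1.2 (add (q2 \land q4)):
            (q2 \land q4): α-rule — add q2, q4.
            × closes — contains both q2 and \lnot q2.
      branch 1.2 (add \lnot q4):
        (q5 \lor (q2 \land q4)): β-rule — branch into q5  //  (q2 \land q4).
          branch 1.2.1 (add q5):
            × closes — contains both q5 and \lnot q5.
          branch 1.2.2 (add (q2 \land q4)):
            (q2 \land q4): α-rule — add q2, q4.
            × closes — contains both q4 and \lnot q4.
  branch 2 (add \lnot q1):
    × closes — contains both q1 and \lnot q1.
All 5 branches close.
Every branch closed, so the negation is unsatisfiable and the formula is valid.

Valid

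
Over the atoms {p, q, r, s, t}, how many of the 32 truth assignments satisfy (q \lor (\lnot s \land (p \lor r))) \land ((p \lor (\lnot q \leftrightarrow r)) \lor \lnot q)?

18

Initial set: {((q \lor (\lnot s \land (p \lor r))) \land ((p \lor (\lnot q \leftrightarrow r)) \lor \lnot q))}.
((q \lor (\lnot s \land (p \lor r))) \land ((p \lor (\lnot q \leftrightarrow r)) \lor \lnot q)): α-rule — add (q \lor (\lnot s \land (p \lor r))), ((p \lor (\lnot q \leftrightarrow r)) \lor \lnot q).
(q \lor (\lnot s \land (p \lor r))): β-rule — branch into q  //  (\lnot s \land (p \lor r)).
  branch 1 (add q):
    ((p \lor (\lnot q \leftrightarrow r)) \lor \lnot q): β-rule — branch into (p \lor (\lnot q \leftrightarrow r))  //  \lnot q.
      branch 1.1 (add (p \lor (\lnot q \leftrightarrow r))):
        (p \lor (\lnot q \leftrightarrow r)): β-rule — branch into p  //  (\lnot q \leftrightarrow r).
          branch 1.1.1 (add p):
            ○ open, literals {p=1, q=1}.
          branch 1.1.2 (add (\lnot q \leftrightarrow r)):
            (\lnot q \leftrightarrow r): β-rule — branch into \lnot q, r  //  \lnot \lnot q, \lnot r.
              branch 1.1.2.1 (add \lnot q, r):
                × closes — contains both q and \lnot q.
              branch 1.1.2.2 (add \lnot \lnot q, \lnot r):
                ○ open, literals {q=1, r=0}.
      branch 1.2 (add \lnot q):
        × closes — contains both q and \lnot q.
  branch 2 (add (\lnot s \land (p \lor r))):
    (\lnot s \land (p \lor r)): α-rule — add \lnot s, (p \lor r).
    ((p \lor (\lnot q \leftrightarrow r)) \lor \lnot q): β-rule — branch into (p \lor (\lnot q \leftrightarrow r))  //  \lnot q.
      branch 2.1 (add (p \lor (\lnot q \leftrightarrow r))):
        (p \lor r): β-rule — branch into p  //  r.
          branch 2.1.1 (add p):
            (p \lor (\lnot q \leftrightarrow r)): β-rule — branch into p  //  (\lnot q \leftrightarrow r).
              branch 2.1.1.1 (add p):
                ○ open, literals {p=1, s=0}.
              branch 2.1.1.2 (add (\lnot q \leftrightarrow r)):
                (\lnot q \leftrightarrow r): β-rule — branch into \lnot q, r  //  \lnot \lnot q, \lnot r.
                  branch 2.1.1.2.1 (add \lnot q, r):
                    ○ open, literals {p=1, q=0, r=1, s=0}.
                  branch 2.1.1.2.2 (add \lnot \lnot q, \lnot r):
                    ○ open, literals {p=1, q=1, r=0, s=0}.
          branch 2.1.2 (add r):
            (p \lor (\lnot q \leftrightarrow r)): β-rule — branch into p  //  (\lnot q \leftrightarrow r).
              branch 2.1.2.1 (add p):
                ○ open, literals {p=1, r=1, s=0}.
              branch 2.1.2.2 (add (\lnot q \leftrightarrow r)):
                (\lnot q \leftrightarrow r): β-rule — branch into \lnot q, r  //  \lnot \lnot q, \lnot r.
                  branch 2.1.2.2.1 (add \lnot q, r):
                    ○ open, literals {q=0, r=1, s=0}.
                  branch 2.1.2.2.2 (add \lnot \lnot q, \lnot r):
                    × closes — contains both r and \lnot r.
      branch 2.2 (add \lnot q):
        (p \lor r): β-rule — branch into p  //  r.
          branch 2.2.1 (add p):
            ○ open, literals {p=1, q=0, s=0}.
          branch 2.2.2 (add r):
            ○ open, literals {q=0, r=1, s=0}.
3 branches closed, 9 open.
Each open branch fixes some atoms; the unmentioned ones are free. Counting distinct full assignments: branch {p=1, q=1} (r, s, t) contributes 8 new; branch {q=1, r=0} (p, s, t) contributes 4 new; branch {p=1, s=0} (q, r, t) contributes 4 new; branch {p=1, q=0, r=1, s=0} (t) contributes 0 new; branch {p=1, q=1, r=0, s=0} (t) contributes 0 new; branch {p=1, r=1, s=0} (q, t) contributes 0 new; branch {q=0, r=1, s=0} (p, t) contributes 2 new; branch {p=1, q=0, s=0} (r, t) contributes 0 new; branch {q=0, r=1, s=0} (p, t) contributes 0 new. Total: 18.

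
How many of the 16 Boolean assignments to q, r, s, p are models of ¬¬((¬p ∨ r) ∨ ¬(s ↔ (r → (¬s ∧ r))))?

14

Initial set: {T ¬¬((¬p ∨ r) ∨ ¬(s ↔ (r → (¬s ∧ r))))}.
T ¬¬((¬p ∨ r) ∨ ¬(s ↔ (r → (¬s ∧ r)))): drop double negation, giving T ((¬p ∨ r) ∨ ¬(s ↔ (r → (¬s ∧ r)))).
T ((¬p ∨ r) ∨ ¬(s ↔ (r → (¬s ∧ r)))): β-rule — branch into T (¬p ∨ r)  //  T ¬(s ↔ (r → (¬s ∧ r))).
  branch 1 (add T (¬p ∨ r)):
    T (¬p ∨ r): β-rule — branch into T ¬p  //  T r.
      branch 1.1 (add T ¬p):
        ○ open, literals {p=F}.
      branch 1.2 (add T r):
        ○ open, literals {r=T}.
  branch 2 (add T ¬(s ↔ (r → (¬s ∧ r)))):
    T ¬(s ↔ (r → (¬s ∧ r))): β-rule — branch into T s, F (r → (¬s ∧ r))  //  F s, T (r → (¬s ∧ r)).
      branch 2.1 (add T s, F (r → (¬s ∧ r))):
        F (r → (¬s ∧ r)): α-rule — add T r, F (¬s ∧ r).
        F (¬s ∧ r): β-rule — branch into F ¬s  //  F r.
          branch 2.1.1 (add F ¬s):
            ○ open, literals {r=T, s=T}.
          branch 2.1.2 (add F r):
            × closes — contains both r and ¬r.
      branch 2.2 (add F s, T (r → (¬s ∧ r))):
        T (r → (¬s ∧ r)): β-rule — branch into F r  //  T (¬s ∧ r).
          branch 2.2.1 (add F r):
            ○ open, literals {r=F, s=F}.
          branch 2.2.2 (add T (¬s ∧ r)):
            T (¬s ∧ r): α-rule — add T ¬s, T r.
            ○ open, literals {r=T, s=F}.
1 branch closed, 5 open.
Each open branch fixes some atoms; the unmentioned ones are free. Counting distinct full assignments: branch {p=F} (q, r, s) contributes 8 new; branch {r=T} (q, s, p) contributes 4 new; branch {r=T, s=T} (q, p) contributes 0 new; branch {r=F, s=F} (q, p) contributes 2 new; branch {r=T, s=F} (q, p) contributes 0 new. Total: 14.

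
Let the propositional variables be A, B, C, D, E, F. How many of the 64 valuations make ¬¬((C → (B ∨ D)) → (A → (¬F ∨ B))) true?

Initial set: {¬¬((C → (B ∨ D)) → (A → (¬F ∨ B)))}.
¬¬((C → (B ∨ D)) → (A → (¬F ∨ B))): drop double negation, giving ((C → (B ∨ D)) → (A → (¬F ∨ B))).
((C → (B ∨ D)) → (A → (¬F ∨ B))): β-rule — branch into ¬(C → (B ∨ D))  //  (A → (¬F ∨ B)).
  branch 1 (add ¬(C → (B ∨ D))):
    ¬(C → (B ∨ D)): α-rule — add C, ¬(B ∨ D).
    ¬(B ∨ D): α-rule — add ¬B, ¬D.
    ○ open, literals {B=0, C=1, D=0}.
  branch 2 (add (A → (¬F ∨ B))):
    (A → (¬F ∨ B)): β-rule — branch into ¬A  //  (¬F ∨ B).
      branch 2.1 (add ¬A):
        ○ open, literals {A=0}.
      branch 2.2 (add (¬F ∨ B)):
        (¬F ∨ B): β-rule — branch into ¬F  //  B.
          branch 2.2.1 (add ¬F):
            ○ open, literals {F=0}.
          branch 2.2.2 (add B):
            ○ open, literals {B=1}.
0 branches closed, 4 open.
Each open branch fixes some atoms; the unmentioned ones are free. Counting distinct full assignments: branch {B=0, C=1, D=0} (A, E, F) contributes 8 new; branch {A=0} (B, C, D, E, F) contributes 28 new; branch {F=0} (A, B, C, D, E) contributes 14 new; branch {B=1} (A, C, D, E, F) contributes 8 new. Total: 58.

58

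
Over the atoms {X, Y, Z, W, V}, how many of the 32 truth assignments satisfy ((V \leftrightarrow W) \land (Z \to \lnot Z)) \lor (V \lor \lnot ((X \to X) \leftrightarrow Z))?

24

Initial set: {(((V \leftrightarrow W) \land (Z \to \lnot Z)) \lor (V \lor \lnot ((X \to X) \leftrightarrow Z)))}.
(((V \leftrightarrow W) \land (Z \to \lnot Z)) \lor (V \lor \lnot ((X \to X) \leftrightarrow Z))): β-rule — branch into ((V \leftrightarrow W) \land (Z \to \lnot Z))  //  (V \lor \lnot ((X \to X) \leftrightarrow Z)).
  branch 1 (add ((V \leftrightarrow W) \land (Z \to \lnot Z))):
    ((V \leftrightarrow W) \land (Z \to \lnot Z)): α-rule — add (V \leftrightarrow W), (Z \to \lnot Z).
    (V \leftrightarrow W): β-rule — branch into V, W  //  \lnot V, \lnot W.
      branch 1.1 (add V, W):
        (Z \to \lnot Z): β-rule — branch into \lnot Z  //  \lnot Z.
          branch 1.1.1 (add \lnot Z):
            ○ open, literals {V=1, W=1, Z=0}.
          branch 1.1.2 (add \lnot Z):
            ○ open, literals {V=1, W=1, Z=0}.
      branch 1.2 (add \lnot V, \lnot W):
        (Z \to \lnot Z): β-rule — branch into \lnot Z  //  \lnot Z.
          branch 1.2.1 (add \lnot Z):
            ○ open, literals {V=0, W=0, Z=0}.
          branch 1.2.2 (add \lnot Z):
            ○ open, literals {V=0, W=0, Z=0}.
  branch 2 (add (V \lor \lnot ((X \to X) \leftrightarrow Z))):
    (V \lor \lnot ((X \to X) \leftrightarrow Z)): β-rule — branch into V  //  \lnot ((X \to X) \leftrightarrow Z).
      branch 2.1 (add V):
        ○ open, literals {V=1}.
      branch 2.2 (add \lnot ((X \to X) \leftrightarrow Z)):
        \lnot ((X \to X) \leftrightarrow Z): β-rule — branch into (X \to X), \lnot Z  //  \lnot (X \to X), Z.
          branch 2.2.1 (add (X \to X), \lnot Z):
            (X \to X): β-rule — branch into \lnot X  //  X.
              branch 2.2.1.1 (add \lnot X):
                ○ open, literals {X=0, Z=0}.
              branch 2.2.1.2 (add X):
                ○ open, literals {X=1, Z=0}.
          branch 2.2.2 (add \lnot (X \to X), Z):
            \lnot (X \to X): α-rule — add X, \lnot X.
            × closes — contains both X and \lnot X.
1 branch closed, 7 open.
Each open branch fixes some atoms; the unmentioned ones are free. Counting distinct full assignments: branch {V=1, W=1, Z=0} (X, Y) contributes 4 new; branch {V=1, W=1, Z=0} (X, Y) contributes 0 new; branch {V=0, W=0, Z=0} (X, Y) contributes 4 new; branch {V=0, W=0, Z=0} (X, Y) contributes 0 new; branch {V=1} (X, Y, Z, W) contributes 12 new; branch {X=0, Z=0} (Y, W, V) contributes 2 new; branch {X=1, Z=0} (Y, W, V) contributes 2 new. Total: 24.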